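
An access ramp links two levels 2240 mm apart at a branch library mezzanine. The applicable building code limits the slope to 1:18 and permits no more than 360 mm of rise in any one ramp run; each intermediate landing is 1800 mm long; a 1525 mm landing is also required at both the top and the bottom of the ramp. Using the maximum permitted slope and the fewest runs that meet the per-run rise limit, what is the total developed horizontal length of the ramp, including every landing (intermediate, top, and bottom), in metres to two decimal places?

54.17 m

⌈2240/360⌉ = 7 ramp runs. That means 6 intermediate landings.
Horizontal run for 2240 mm of rise at 1:18 is 2240 × 18 = 40320 mm.
6 intermediate landings contribute 6 × 1800 = 10800 mm.
Top and bottom landings: 2 × 1525 = 3050 mm.
Total = 40320 + 10800 + 3050 = 54170 mm.
= 54.17 m.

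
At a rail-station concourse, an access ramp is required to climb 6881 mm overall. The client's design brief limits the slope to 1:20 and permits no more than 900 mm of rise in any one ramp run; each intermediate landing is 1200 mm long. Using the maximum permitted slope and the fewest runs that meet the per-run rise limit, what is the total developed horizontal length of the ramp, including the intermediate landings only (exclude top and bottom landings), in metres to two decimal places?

146.02 m

⌈6881/900⌉ = 8 ramp runs. That means 7 intermediate landings.
Horizontal run for 6881 mm of rise at 1:20 is 6881 × 20 = 137620 mm.
7 intermediate landings contribute 7 × 1200 = 8400 mm.
Total developed length = 137620 + 8400 = 146020 mm.
= 146.02 m.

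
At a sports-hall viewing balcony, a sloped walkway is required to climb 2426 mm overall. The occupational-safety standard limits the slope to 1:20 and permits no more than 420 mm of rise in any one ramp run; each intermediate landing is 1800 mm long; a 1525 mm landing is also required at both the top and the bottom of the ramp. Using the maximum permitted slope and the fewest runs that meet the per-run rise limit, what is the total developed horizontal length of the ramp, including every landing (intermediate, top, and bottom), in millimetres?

2426 / 420 = 5.776 → round up to 6 ramp runs. That means 5 intermediate landings.
Ramp run (horizontal) at 1:20: 2426 × 20 = 48520 mm.
5 intermediate landings contribute 5 × 1800 = 9000 mm.
Top and bottom landings: 2 × 1525 = 3050 mm.
Total = 48520 + 9000 + 3050 = 60570 mm.

60570 mm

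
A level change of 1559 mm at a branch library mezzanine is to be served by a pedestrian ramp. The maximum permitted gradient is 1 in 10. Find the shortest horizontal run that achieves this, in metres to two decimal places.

At 1:10 the run is 10 × 1559 = 15590 mm.
15590 mm = 15.59 m.

15.59 m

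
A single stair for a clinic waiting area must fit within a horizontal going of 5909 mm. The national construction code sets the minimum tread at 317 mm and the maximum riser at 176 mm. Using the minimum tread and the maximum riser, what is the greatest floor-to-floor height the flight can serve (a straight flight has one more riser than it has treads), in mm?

3344 mm

5909 / 317 = 18.64, so 18 treads fit.
Risers = treads + 1 = 19.
Maximum height = 19 × 176 = 3344 mm.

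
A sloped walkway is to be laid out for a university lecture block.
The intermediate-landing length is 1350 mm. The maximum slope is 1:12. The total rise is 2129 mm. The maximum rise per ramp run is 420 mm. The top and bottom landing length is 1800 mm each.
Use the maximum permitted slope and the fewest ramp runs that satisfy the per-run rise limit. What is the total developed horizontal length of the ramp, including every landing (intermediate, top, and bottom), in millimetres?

35898 mm

2129 / 420 = 5.07, so 6 ramp runs are needed. That means 5 intermediate landings.
Horizontal run for 2129 mm of rise at 1:12 is 2129 × 12 = 25548 mm.
5 intermediate landings contribute 5 × 1350 = 6750 mm.
Top and bottom landings: 2 × 1800 = 3600 mm.
Total = 25548 + 6750 + 3600 = 35898 mm.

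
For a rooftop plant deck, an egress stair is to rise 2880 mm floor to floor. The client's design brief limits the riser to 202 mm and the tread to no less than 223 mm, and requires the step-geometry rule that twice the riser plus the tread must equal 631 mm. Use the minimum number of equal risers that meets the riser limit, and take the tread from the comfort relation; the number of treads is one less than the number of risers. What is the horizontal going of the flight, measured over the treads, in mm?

2880 / 202 = 14.257 → round up to 15 risers.
Riser R = 2880 / 15 = 192 mm, within the 202 mm limit.
Tread T = 631 − 2 × 192 = 247 mm (≥ 223 mm).
15 risers give 14 treads; going = 14 × 247 = 3458 mm.

3458 mm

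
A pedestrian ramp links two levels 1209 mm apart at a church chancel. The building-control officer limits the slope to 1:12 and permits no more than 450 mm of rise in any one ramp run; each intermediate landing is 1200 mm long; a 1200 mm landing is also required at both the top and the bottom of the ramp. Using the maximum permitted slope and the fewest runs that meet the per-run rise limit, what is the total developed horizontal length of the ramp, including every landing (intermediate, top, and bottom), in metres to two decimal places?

1209 / 450 = 2.687 → round up to 3 ramp runs. That means 2 intermediate landings.
Horizontal run for 1209 mm of rise at 1:12 is 1209 × 12 = 14508 mm.
Intermediate landings: 2 × 1200 = 2400 mm.
Top and bottom landings: 2 × 1200 = 2400 mm.
Total = 14508 + 2400 + 2400 = 19308 mm.
= 19.31 m.

19.31 m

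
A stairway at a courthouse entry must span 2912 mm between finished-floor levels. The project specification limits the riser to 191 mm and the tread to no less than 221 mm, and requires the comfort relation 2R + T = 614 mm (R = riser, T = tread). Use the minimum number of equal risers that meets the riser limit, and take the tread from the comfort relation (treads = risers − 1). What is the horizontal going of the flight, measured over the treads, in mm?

3750 mm

2912 / 191 = 15.25, so 16 risers are needed.
R = 2912 ÷ 16 = 182 mm.
T = 614 − 2·182 = 250 mm, which satisfies the 221 mm minimum.
16 risers give 15 treads; going = 15 × 250 = 3750 mm.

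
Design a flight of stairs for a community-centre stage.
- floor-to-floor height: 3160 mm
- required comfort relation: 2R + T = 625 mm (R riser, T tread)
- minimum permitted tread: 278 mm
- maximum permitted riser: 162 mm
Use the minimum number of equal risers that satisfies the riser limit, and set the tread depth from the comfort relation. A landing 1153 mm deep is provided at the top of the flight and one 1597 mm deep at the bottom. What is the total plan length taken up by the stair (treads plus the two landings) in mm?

At most 162 each: 3160/162 = 19.51, giving 20 risers.
R = 3160 ÷ 20 = 158 mm.
T = 625 − 2·158 = 309 mm, which satisfies the 278 mm minimum.
Going = (20 − 1) × 309 = 5871 mm.
Add landings: 5871 + 1153 + 1597 = 8621 mm.

8621 mm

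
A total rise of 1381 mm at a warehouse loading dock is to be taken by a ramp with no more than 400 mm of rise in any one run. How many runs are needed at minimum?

4 runs

At most 400 each: 1381/400 = 3.45, giving 4 ramp runs.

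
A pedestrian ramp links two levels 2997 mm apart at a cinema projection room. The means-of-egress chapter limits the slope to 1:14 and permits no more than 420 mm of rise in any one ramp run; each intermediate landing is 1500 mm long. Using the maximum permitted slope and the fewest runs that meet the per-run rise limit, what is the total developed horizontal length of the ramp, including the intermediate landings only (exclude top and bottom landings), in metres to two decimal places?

52.46 m

2997 / 420 = 7.136 → round up to 8 ramp runs. That means 7 intermediate landings.
Ramp run (horizontal) at 1:14: 2997 × 14 = 41958 mm.
7 intermediate landings contribute 7 × 1500 = 10500 mm.
Total developed length = 41958 + 10500 = 52458 mm.
= 52.46 m.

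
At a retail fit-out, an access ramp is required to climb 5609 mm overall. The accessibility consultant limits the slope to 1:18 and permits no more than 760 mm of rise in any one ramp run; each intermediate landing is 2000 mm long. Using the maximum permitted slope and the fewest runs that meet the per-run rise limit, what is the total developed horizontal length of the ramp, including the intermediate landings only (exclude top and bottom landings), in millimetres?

114962 mm

5609 / 760 = 7.38, so 8 ramp runs are needed. That means 7 intermediate landings.
Ramp run (horizontal) at 1:18: 5609 × 18 = 100962 mm.
7 intermediate landings contribute 7 × 2000 = 14000 mm.
Total developed length = 100962 + 14000 = 114962 mm.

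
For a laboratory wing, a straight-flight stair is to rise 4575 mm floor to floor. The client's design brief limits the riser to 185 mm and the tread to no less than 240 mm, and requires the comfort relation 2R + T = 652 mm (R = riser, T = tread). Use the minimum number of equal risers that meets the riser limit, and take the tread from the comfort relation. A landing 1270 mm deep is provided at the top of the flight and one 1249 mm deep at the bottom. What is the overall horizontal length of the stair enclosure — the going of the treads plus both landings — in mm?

⌈4575/185⌉ = 25 risers.
Each riser is 4575/25 = 183 mm (≤ 185 mm).
From 2R + T = 652: T = 652 − 366 = 286 mm.
Going = (25 − 1) × 286 = 6864 mm.
Add landings: 6864 + 1270 + 1249 = 9383 mm.

9383 mm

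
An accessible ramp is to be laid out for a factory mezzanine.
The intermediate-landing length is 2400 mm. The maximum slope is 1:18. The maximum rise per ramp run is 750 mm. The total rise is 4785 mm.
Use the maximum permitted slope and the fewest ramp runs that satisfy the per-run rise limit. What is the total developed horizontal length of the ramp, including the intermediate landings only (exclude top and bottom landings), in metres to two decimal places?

4785 / 750 = 6.380 → round up to 7 ramp runs. That means 6 intermediate landings.
Horizontal run for 4785 mm of rise at 1:18 is 4785 × 18 = 86130 mm.
Intermediate landings: 6 × 2400 = 14400 mm.
Total developed length = 86130 + 14400 = 100530 mm.
= 100.53 m.

100.53 m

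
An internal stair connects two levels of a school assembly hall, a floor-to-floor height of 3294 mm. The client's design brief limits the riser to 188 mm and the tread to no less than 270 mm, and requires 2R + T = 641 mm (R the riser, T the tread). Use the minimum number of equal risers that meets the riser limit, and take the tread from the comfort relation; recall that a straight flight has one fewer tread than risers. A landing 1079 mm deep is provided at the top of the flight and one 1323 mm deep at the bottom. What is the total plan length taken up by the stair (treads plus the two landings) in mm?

3294 / 188 = 17.52, so 18 risers are needed.
Each riser is 3294/18 = 183 mm (≤ 188 mm).
T = 641 − 2·183 = 275 mm, which satisfies the 270 mm minimum.
18 risers give 17 treads; going = 17 × 275 = 4675 mm.
Add landings: 4675 + 1079 + 1323 = 7077 mm.

7077 mm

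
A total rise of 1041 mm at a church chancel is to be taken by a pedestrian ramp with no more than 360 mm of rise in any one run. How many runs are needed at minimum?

1041 / 360 = 2.89, so 3 ramp runs are needed.

3 runs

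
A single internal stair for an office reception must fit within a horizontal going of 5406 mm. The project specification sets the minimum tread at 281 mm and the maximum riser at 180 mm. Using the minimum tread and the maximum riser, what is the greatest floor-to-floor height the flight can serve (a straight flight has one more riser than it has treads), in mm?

3600 mm

Treads that fit: ⌊5406 / 281⌋ = 19.
Risers = treads + 1 = 20.
Maximum height = 20 × 180 = 3600 mm.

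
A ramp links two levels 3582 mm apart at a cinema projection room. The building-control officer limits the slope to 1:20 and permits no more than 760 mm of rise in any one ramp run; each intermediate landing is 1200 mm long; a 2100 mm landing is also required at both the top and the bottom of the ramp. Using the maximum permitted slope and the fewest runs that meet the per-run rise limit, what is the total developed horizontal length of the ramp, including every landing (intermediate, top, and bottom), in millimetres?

80640 mm

3582 / 760 = 4.713 → round up to 5 ramp runs. That means 4 intermediate landings.
Ramp run (horizontal) at 1:20: 3582 × 20 = 71640 mm.
4 intermediate landings contribute 4 × 1200 = 4800 mm.
Top and bottom landings: 2 × 2100 = 4200 mm.
Total = 71640 + 4800 + 4200 = 80640 mm.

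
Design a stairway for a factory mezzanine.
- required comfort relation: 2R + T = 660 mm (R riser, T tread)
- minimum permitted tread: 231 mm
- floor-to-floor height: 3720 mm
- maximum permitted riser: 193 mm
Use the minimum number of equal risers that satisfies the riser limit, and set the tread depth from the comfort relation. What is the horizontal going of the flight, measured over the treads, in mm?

5472 mm

At most 193 each: 3720/193 = 19.27, giving 20 risers.
Each riser is 3720/20 = 186 mm (≤ 193 mm).
From 2R + T = 660: T = 660 − 372 = 288 mm.
20 risers give 19 treads; going = 19 × 288 = 5472 mm.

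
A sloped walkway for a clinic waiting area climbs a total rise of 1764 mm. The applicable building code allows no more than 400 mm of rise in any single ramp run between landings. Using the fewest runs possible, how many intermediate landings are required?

4 intermediate landings

1764 / 400 = 4.41, so 5 ramp runs are needed.
5 runs are separated by 4 intermediate landings.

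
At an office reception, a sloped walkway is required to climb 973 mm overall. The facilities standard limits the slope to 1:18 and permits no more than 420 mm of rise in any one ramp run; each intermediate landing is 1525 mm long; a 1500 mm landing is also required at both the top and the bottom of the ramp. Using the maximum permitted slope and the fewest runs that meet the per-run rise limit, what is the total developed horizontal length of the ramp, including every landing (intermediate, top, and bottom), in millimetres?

973 / 420 = 2.32, so 3 ramp runs are needed. That means 2 intermediate landings.
Ramp run (horizontal) at 1:18: 973 × 18 = 17514 mm.
2 intermediate landings contribute 2 × 1525 = 3050 mm.
Top and bottom landings: 2 × 1500 = 3000 mm.
Total = 17514 + 3050 + 3000 = 23564 mm.

23564 mm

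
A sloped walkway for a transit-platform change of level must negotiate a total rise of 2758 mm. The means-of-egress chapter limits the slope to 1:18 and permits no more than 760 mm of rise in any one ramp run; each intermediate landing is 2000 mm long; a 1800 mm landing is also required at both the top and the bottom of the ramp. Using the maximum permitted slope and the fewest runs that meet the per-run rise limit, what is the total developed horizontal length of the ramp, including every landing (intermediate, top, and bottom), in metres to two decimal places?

59.24 m

2758 / 760 = 3.629 → round up to 4 ramp runs. That means 3 intermediate landings.
Horizontal run for 2758 mm of rise at 1:18 is 2758 × 18 = 49644 mm.
3 intermediate landings contribute 3 × 2000 = 6000 mm.
Top and bottom landings: 2 × 1800 = 3600 mm.
Total = 49644 + 6000 + 3600 = 59244 mm.
= 59.24 m.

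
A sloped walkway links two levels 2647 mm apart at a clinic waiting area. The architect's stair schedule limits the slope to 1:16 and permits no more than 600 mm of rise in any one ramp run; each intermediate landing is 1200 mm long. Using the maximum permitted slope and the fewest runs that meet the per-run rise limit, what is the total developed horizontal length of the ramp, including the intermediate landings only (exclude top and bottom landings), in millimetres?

At most 600 each: 2647/600 = 4.41, giving 5 ramp runs. That means 4 intermediate landings.
Ramp run (horizontal) at 1:16: 2647 × 16 = 42352 mm.
4 intermediate landings contribute 4 × 1200 = 4800 mm.
Total developed length = 42352 + 4800 = 47152 mm.

47152 mm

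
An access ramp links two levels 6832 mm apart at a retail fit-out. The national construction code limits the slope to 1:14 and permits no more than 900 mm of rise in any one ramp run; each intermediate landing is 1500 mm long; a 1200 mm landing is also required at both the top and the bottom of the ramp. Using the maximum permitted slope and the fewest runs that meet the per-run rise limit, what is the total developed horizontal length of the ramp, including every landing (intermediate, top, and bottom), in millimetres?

108548 mm

At most 900 each: 6832/900 = 7.59, giving 8 ramp runs. That means 7 intermediate landings.
Ramp run (horizontal) at 1:14: 6832 × 14 = 95648 mm.
Intermediate landings: 7 × 1500 = 10500 mm.
Top and bottom landings: 2 × 1200 = 2400 mm.
Total = 95648 + 10500 + 2400 = 108548 mm.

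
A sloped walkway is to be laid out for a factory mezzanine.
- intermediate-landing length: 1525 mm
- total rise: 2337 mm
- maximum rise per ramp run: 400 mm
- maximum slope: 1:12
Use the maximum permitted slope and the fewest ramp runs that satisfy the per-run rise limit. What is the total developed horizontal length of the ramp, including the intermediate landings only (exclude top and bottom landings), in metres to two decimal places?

35.67 m

2337 / 400 = 5.84, so 6 ramp runs are needed. That means 5 intermediate landings.
Horizontal run for 2337 mm of rise at 1:12 is 2337 × 12 = 28044 mm.
Intermediate landings: 5 × 1525 = 7625 mm.
Developed length = 28044 + 7625 = 35669 mm.
= 35.67 m.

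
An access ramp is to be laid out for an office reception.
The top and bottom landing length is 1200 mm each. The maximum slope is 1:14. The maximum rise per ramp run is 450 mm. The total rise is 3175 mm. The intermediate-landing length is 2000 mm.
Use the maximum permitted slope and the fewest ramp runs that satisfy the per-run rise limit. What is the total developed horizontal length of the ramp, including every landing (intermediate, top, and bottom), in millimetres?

3175 / 450 = 7.06, so 8 ramp runs are needed. That means 7 intermediate landings.
Ramp run (horizontal) at 1:14: 3175 × 14 = 44450 mm.
Intermediate landings: 7 × 2000 = 14000 mm.
Top and bottom landings: 2 × 1200 = 2400 mm.
Total = 44450 + 14000 + 2400 = 60850 mm.

60850 mm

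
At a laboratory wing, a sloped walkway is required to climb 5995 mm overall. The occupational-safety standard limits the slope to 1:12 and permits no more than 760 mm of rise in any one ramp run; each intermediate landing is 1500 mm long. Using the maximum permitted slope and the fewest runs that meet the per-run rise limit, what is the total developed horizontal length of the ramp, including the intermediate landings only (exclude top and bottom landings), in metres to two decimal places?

5995 / 760 = 7.888 → round up to 8 ramp runs. That means 7 intermediate landings.
Ramp run (horizontal) at 1:12: 5995 × 12 = 71940 mm.
7 intermediate landings contribute 7 × 1500 = 10500 mm.
Total developed length = 71940 + 10500 = 82440 mm.
= 82.44 m.

82.44 m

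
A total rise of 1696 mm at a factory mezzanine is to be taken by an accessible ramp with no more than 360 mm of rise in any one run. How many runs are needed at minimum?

5 runs

⌈1696/360⌉ = 5 ramp runs.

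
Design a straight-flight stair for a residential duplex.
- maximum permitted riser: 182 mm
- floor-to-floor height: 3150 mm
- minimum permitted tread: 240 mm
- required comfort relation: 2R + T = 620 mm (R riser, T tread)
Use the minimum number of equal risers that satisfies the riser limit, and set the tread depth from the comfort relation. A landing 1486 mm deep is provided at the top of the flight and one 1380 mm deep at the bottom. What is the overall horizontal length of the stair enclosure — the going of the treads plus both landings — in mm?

3150 / 182 = 17.31, so 18 risers are needed.
Each riser is 3150/18 = 175 mm (≤ 182 mm).
From 2R + T = 620: T = 620 − 350 = 270 mm.
Going = (18 − 1) × 270 = 4590 mm.
Enclosure = 4590 + 1486 + 1380 = 7456 mm.

7456 mm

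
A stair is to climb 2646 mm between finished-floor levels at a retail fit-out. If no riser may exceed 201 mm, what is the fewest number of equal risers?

2646 / 201 = 13.16, so 14 risers are needed.

14 risers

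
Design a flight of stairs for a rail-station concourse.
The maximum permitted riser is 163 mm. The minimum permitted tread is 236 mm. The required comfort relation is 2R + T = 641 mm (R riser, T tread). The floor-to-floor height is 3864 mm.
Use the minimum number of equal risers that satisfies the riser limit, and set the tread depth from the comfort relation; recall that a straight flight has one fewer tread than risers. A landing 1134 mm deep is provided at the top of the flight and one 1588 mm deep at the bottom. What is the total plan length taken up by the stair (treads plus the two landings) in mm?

10059 mm

3864 / 163 = 23.706 → round up to 24 risers.
R = 3864 ÷ 24 = 161 mm.
T = 641 − 2·161 = 319 mm, which satisfies the 236 mm minimum.
Treads = 24 − 1 = 23; going = 23 × 319 = 7337 mm.
Enclosure = 7337 + 1134 + 1588 = 10059 mm.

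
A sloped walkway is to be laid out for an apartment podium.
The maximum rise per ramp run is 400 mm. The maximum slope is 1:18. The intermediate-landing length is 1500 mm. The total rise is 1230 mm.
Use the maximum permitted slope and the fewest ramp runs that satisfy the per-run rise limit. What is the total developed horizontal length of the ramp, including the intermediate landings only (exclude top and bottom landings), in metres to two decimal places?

26.64 m

1230 / 400 = 3.08, so 4 ramp runs are needed. That means 3 intermediate landings.
Horizontal run for 1230 mm of rise at 1:18 is 1230 × 18 = 22140 mm.
Intermediate landings: 3 × 1500 = 4500 mm.
Developed length = 22140 + 4500 = 26640 mm.
= 26.64 m.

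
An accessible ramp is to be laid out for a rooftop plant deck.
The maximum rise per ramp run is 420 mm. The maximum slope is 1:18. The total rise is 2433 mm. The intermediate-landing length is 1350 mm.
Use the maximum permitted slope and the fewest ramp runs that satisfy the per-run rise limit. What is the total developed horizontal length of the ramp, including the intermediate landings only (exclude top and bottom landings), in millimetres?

2433 / 420 = 5.79, so 6 ramp runs are needed. That means 5 intermediate landings.
Horizontal run for 2433 mm of rise at 1:18 is 2433 × 18 = 43794 mm.
Intermediate landings: 5 × 1350 = 6750 mm.
Total developed length = 43794 + 6750 = 50544 mm.

50544 mm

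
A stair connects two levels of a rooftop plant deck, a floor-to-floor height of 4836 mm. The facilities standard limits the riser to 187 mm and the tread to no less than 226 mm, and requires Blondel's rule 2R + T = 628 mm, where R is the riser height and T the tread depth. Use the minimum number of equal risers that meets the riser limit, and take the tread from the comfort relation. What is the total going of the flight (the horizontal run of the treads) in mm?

4836 / 187 = 25.86, so 26 risers are needed.
R = 4836 ÷ 26 = 186 mm.
Tread T = 628 − 2 × 186 = 256 mm (≥ 226 mm).
Treads = 26 − 1 = 25; going = 25 × 256 = 6400 mm.

6400 mm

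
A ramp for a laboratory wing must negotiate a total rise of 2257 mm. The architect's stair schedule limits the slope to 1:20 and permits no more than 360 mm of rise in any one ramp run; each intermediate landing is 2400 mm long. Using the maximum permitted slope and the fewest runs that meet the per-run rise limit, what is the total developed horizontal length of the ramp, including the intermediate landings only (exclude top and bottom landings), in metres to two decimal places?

2257 / 360 = 6.269 → round up to 7 ramp runs. That means 6 intermediate landings.
Horizontal run for 2257 mm of rise at 1:20 is 2257 × 20 = 45140 mm.
Intermediate landings: 6 × 2400 = 14400 mm.
Total developed length = 45140 + 14400 = 59540 mm.
= 59.54 m.

59.54 m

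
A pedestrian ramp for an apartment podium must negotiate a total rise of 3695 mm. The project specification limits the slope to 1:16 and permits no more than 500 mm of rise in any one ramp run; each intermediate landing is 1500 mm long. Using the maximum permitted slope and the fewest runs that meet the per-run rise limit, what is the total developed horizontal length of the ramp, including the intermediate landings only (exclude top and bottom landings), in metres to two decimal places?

69.62 m

3695 / 500 = 7.39, so 8 ramp runs are needed. That means 7 intermediate landings.
Horizontal run for 3695 mm of rise at 1:16 is 3695 × 16 = 59120 mm.
Intermediate landings: 7 × 1500 = 10500 mm.
Total developed length = 59120 + 10500 = 69620 mm.
= 69.62 m.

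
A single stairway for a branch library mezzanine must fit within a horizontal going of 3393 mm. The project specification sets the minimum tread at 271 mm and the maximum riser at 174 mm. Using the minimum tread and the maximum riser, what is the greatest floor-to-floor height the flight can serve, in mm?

2262 mm

3393 / 271 = 12.52, so 12 treads fit.
Risers = treads + 1 = 13.
Maximum height = 13 × 174 = 2262 mm.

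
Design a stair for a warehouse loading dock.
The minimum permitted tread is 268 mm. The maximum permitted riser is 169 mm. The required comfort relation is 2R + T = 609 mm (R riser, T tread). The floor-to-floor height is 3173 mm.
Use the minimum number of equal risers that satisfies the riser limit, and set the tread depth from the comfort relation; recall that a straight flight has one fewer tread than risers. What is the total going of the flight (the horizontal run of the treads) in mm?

4950 mm

⌈3173/169⌉ = 19 risers.
R = 3173 ÷ 19 = 167 mm.
T = 609 − 2·167 = 275 mm, which satisfies the 268 mm minimum.
Going = (19 − 1) × 275 = 4950 mm.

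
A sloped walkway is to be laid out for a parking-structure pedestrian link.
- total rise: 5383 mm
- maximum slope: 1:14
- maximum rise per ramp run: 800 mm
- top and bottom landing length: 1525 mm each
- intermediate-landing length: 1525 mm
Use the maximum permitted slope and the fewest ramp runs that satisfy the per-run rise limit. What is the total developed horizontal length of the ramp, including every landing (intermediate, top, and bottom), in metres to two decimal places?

87.56 m

⌈5383/800⌉ = 7 ramp runs. That means 6 intermediate landings.
Ramp run (horizontal) at 1:14: 5383 × 14 = 75362 mm.
6 intermediate landings contribute 6 × 1525 = 9150 mm.
Top and bottom landings: 2 × 1525 = 3050 mm.
Total = 75362 + 9150 + 3050 = 87562 mm.
= 87.56 m.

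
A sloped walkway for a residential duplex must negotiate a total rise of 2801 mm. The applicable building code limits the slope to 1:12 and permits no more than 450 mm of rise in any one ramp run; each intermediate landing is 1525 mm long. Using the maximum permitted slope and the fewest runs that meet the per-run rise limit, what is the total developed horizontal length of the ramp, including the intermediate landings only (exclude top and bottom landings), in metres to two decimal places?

42.76 m

At most 450 each: 2801/450 = 6.22, giving 7 ramp runs. That means 6 intermediate landings.
Horizontal run for 2801 mm of rise at 1:12 is 2801 × 12 = 33612 mm.
Intermediate landings: 6 × 1525 = 9150 mm.
Total developed length = 33612 + 9150 = 42762 mm.
= 42.76 m.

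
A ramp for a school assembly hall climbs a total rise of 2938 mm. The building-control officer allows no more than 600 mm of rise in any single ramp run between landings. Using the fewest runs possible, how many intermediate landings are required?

4 intermediate landings

2938 / 600 = 4.897 → round up to 5 ramp runs.
5 runs are separated by 4 intermediate landings.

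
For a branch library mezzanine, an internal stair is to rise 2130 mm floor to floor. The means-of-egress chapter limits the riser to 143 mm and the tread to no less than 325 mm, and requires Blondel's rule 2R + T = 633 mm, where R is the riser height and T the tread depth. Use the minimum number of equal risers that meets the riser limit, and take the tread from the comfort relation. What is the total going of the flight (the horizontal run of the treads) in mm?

2130 / 143 = 14.90, so 15 risers are needed.
Riser R = 2130 / 15 = 142 mm, within the 143 mm limit.
T = 633 − 2·142 = 349 mm, which satisfies the 325 mm minimum.
Going = (15 − 1) × 349 = 4886 mm.

4886 mm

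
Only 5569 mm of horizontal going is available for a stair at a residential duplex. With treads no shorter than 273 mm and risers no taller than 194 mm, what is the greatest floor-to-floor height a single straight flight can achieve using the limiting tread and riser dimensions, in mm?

4074 mm

5569 / 273 = 20.40, so 20 treads fit.
Risers = treads + 1 = 21.
Maximum height = 21 × 194 = 4074 mm.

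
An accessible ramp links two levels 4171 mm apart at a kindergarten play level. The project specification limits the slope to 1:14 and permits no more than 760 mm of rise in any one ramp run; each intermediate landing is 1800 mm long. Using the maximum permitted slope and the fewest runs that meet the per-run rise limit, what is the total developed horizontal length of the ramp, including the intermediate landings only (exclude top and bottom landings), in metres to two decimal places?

67.39 m

4171 / 760 = 5.49, so 6 ramp runs are needed. That means 5 intermediate landings.
Ramp run (horizontal) at 1:14: 4171 × 14 = 58394 mm.
5 intermediate landings contribute 5 × 1800 = 9000 mm.
Total developed length = 58394 + 9000 = 67394 mm.
= 67.39 m.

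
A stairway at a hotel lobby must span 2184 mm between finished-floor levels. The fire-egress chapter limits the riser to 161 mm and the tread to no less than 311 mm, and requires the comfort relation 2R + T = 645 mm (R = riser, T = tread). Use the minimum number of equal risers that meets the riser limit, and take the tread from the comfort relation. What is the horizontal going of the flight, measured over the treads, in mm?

⌈2184/161⌉ = 14 risers.
R = 2184 ÷ 14 = 156 mm.
T = 645 − 2·156 = 333 mm, which satisfies the 311 mm minimum.
Going = (14 − 1) × 333 = 4329 mm.

4329 mm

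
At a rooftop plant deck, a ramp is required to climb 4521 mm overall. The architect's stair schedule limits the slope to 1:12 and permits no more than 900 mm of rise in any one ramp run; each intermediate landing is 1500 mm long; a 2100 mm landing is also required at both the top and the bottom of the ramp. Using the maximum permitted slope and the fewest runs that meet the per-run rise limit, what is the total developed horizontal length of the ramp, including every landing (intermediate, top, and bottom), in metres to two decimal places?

4521 / 900 = 5.02, so 6 ramp runs are needed. That means 5 intermediate landings.
Horizontal run for 4521 mm of rise at 1:12 is 4521 × 12 = 54252 mm.
5 intermediate landings contribute 5 × 1500 = 7500 mm.
Top and bottom landings: 2 × 2100 = 4200 mm.
Total = 54252 + 7500 + 4200 = 65952 mm.
= 65.95 m.

65.95 m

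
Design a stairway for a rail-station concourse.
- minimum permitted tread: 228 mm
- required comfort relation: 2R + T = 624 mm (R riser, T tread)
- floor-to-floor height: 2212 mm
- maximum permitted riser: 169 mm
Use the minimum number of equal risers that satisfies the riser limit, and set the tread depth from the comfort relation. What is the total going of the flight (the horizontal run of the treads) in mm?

4004 mm

At most 169 each: 2212/169 = 13.09, giving 14 risers.
Riser R = 2212 / 14 = 158 mm, within the 169 mm limit.
Tread T = 624 − 2 × 158 = 308 mm (≥ 228 mm).
Treads = 14 − 1 = 13; going = 13 × 308 = 4004 mm.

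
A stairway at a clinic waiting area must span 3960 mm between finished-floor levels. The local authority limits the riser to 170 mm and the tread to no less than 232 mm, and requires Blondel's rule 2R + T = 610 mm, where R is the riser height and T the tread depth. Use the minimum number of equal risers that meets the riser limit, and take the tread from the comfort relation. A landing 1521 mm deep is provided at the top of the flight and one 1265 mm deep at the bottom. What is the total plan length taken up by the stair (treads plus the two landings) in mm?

9226 mm

At most 170 each: 3960/170 = 23.29, giving 24 risers.
Each riser is 3960/24 = 165 mm (≤ 170 mm).
From 2R + T = 610: T = 610 − 330 = 280 mm.
Going = (24 − 1) × 280 = 6440 mm.
Enclosure = 6440 + 1521 + 1265 = 9226 mm.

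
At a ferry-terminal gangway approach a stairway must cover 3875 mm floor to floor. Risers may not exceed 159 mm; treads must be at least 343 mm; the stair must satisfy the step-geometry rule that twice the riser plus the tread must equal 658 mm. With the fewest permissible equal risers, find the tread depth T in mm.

At most 159 each: 3875/159 = 24.37, giving 25 risers.
R = 3875 ÷ 25 = 155 mm.
T = 658 − 2·155 = 348 mm, which satisfies the 343 mm minimum.

348 mm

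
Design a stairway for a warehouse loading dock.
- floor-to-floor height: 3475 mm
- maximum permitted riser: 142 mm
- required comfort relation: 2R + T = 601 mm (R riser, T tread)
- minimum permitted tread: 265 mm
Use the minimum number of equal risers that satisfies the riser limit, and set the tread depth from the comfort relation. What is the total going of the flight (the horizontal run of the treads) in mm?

3475 / 142 = 24.47, so 25 risers are needed.
R = 3475 ÷ 25 = 139 mm.
Tread T = 601 − 2 × 139 = 323 mm (≥ 265 mm).
Treads = 25 − 1 = 24; going = 24 × 323 = 7752 mm.

7752 mm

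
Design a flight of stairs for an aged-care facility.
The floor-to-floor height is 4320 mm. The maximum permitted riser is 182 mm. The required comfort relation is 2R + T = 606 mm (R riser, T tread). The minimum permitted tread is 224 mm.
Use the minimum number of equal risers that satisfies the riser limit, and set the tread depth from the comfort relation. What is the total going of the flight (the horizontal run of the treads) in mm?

4320 / 182 = 23.736 → round up to 24 risers.
Each riser is 4320/24 = 180 mm (≤ 182 mm).
Tread T = 606 − 2 × 180 = 246 mm (≥ 224 mm).
Treads = 24 − 1 = 23; going = 23 × 246 = 5658 mm.

5658 mm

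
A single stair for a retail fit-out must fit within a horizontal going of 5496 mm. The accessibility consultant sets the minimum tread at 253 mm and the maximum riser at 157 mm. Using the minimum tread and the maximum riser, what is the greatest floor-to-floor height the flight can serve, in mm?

3454 mm

Treads that fit: ⌊5496 / 253⌋ = 21.
Risers = treads + 1 = 22.
Maximum height = 22 × 157 = 3454 mm.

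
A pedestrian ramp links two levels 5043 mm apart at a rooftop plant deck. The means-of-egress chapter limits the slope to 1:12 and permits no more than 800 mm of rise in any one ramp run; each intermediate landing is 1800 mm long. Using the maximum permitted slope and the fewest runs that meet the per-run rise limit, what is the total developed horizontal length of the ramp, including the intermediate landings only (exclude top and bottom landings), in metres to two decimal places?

5043 / 800 = 6.30, so 7 ramp runs are needed. That means 6 intermediate landings.
Horizontal run for 5043 mm of rise at 1:12 is 5043 × 12 = 60516 mm.
Intermediate landings: 6 × 1800 = 10800 mm.
Total developed length = 60516 + 10800 = 71316 mm.
= 71.32 m.

71.32 m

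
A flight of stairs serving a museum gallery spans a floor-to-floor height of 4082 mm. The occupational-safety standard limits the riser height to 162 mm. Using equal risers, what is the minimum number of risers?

26 risers

4082 / 162 = 25.198 → round up to 26 risers.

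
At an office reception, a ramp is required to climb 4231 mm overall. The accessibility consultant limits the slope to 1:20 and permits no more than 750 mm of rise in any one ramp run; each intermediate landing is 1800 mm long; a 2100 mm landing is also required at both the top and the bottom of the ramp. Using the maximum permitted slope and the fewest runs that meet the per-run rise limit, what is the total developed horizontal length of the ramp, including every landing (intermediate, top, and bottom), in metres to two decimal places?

97.82 m

At most 750 each: 4231/750 = 5.64, giving 6 ramp runs. That means 5 intermediate landings.
Ramp run (horizontal) at 1:20: 4231 × 20 = 84620 mm.
Intermediate landings: 5 × 1800 = 9000 mm.
Top and bottom landings: 2 × 2100 = 4200 mm.
Total = 84620 + 9000 + 4200 = 97820 mm.
= 97.82 m.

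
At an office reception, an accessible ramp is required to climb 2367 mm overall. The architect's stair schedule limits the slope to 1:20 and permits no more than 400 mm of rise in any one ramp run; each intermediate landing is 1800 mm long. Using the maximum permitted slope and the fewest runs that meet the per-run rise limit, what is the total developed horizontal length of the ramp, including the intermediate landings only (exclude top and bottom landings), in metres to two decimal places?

56.34 m

At most 400 each: 2367/400 = 5.92, giving 6 ramp runs. That means 5 intermediate landings.
Ramp run (horizontal) at 1:20: 2367 × 20 = 47340 mm.
5 intermediate landings contribute 5 × 1800 = 9000 mm.
Total developed length = 47340 + 9000 = 56340 mm.
= 56.34 m.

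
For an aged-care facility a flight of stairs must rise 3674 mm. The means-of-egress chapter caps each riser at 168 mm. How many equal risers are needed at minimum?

3674 / 168 = 21.87, so 22 risers are needed.

22 risers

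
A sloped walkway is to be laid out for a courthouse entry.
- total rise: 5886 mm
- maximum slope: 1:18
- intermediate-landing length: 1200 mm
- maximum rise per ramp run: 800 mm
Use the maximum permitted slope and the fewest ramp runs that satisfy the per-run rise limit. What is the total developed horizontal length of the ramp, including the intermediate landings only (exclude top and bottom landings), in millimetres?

5886 / 800 = 7.357 → round up to 8 ramp runs. That means 7 intermediate landings.
Horizontal run for 5886 mm of rise at 1:18 is 5886 × 18 = 105948 mm.
7 intermediate landings contribute 7 × 1200 = 8400 mm.
Developed length = 105948 + 8400 = 114348 mm.

114348 mm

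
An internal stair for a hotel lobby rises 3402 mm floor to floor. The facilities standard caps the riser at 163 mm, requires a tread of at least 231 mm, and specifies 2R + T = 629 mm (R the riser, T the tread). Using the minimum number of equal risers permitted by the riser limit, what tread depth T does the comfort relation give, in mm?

⌈3402/163⌉ = 21 risers.
R = 3402 ÷ 21 = 162 mm.
From 2R + T = 629: T = 629 − 324 = 305 mm.

305 mm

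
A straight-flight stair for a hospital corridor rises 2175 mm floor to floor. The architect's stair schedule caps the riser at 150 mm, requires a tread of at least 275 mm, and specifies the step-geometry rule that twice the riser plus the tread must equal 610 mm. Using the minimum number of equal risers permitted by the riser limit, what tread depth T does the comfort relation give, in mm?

⌈2175/150⌉ = 15 risers.
Each riser is 2175/15 = 145 mm (≤ 150 mm).
From 2R + T = 610: T = 610 − 290 = 320 mm.

320 mm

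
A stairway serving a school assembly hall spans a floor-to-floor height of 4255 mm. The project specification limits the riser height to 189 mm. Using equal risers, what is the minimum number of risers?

23 risers

⌈4255/189⌉ = 23 risers.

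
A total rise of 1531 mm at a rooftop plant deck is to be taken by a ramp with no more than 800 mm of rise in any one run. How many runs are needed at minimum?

2 runs

1531 / 800 = 1.914 → round up to 2 ramp runs.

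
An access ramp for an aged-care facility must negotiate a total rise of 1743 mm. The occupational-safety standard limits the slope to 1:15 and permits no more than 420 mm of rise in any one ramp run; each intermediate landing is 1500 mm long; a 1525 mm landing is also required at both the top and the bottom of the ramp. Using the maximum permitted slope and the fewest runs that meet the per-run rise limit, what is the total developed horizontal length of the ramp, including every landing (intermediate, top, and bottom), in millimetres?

At most 420 each: 1743/420 = 4.15, giving 5 ramp runs. That means 4 intermediate landings.
Ramp run (horizontal) at 1:15: 1743 × 15 = 26145 mm.
4 intermediate landings contribute 4 × 1500 = 6000 mm.
Top and bottom landings: 2 × 1525 = 3050 mm.
Total = 26145 + 6000 + 3050 = 35195 mm.

35195 mm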